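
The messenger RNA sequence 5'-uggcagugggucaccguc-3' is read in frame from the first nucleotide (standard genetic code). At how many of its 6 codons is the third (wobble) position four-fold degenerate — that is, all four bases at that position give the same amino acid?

3

Codon 1 UGG (Trp): third position 1-fold.
Codon 2 CAG (Gln): third position 2-fold.
Codon 3 UGG (Trp): third position 1-fold.
Codon 4 GUC (Val): third position 4-fold.
Codon 5 ACC (Thr): third position 4-fold.
Codon 6 GUC (Val): third position 4-fold.
Four-fold degenerate third positions: 3.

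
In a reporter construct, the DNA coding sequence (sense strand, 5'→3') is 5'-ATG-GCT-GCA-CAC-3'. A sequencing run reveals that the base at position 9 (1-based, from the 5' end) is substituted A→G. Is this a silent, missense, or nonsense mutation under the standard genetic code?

silent

Position 9 falls in codon 3: GCA → Ala.
After the substitution the codon is GCG → Ala.
Both encode Ala, so the change is synonymous.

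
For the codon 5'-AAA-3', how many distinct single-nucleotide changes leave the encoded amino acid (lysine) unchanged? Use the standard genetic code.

Position 1: none → 0 synonymous.
Position 2: none → 0 synonymous.
Position 3: AAG → 1 synonymous.
Total: 0 + 0 + 1 = 1.

1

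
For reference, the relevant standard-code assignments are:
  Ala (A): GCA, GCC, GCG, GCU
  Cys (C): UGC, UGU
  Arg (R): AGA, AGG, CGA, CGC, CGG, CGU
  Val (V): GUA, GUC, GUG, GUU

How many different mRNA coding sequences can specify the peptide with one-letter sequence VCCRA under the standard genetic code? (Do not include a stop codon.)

384

Val: 4 codons.
Cys: 2 codons.
Cys: 2 codons.
Arg: 6 codons.
Ala: 4 codons.
4 × 2 × 2 × 6 × 4 = 384.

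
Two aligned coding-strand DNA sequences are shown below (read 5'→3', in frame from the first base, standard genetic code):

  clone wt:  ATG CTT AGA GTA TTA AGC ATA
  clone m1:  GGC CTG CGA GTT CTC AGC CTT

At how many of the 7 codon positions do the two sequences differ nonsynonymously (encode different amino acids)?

Codon 1: ATG Met / GGC Gly — nonsynonymous.
Codon 2: CTT Leu / CTG Leu — synonymous.
Codon 3: AGA Arg / CGA Arg — synonymous.
Codon 4: GTA Val / GTT Val — synonymous.
Codon 5: TTA Leu / CTC Leu — synonymous.
Codon 6: AGC Ser / AGC Ser — identical.
Codon 7: ATA Ile / CTT Leu — nonsynonymous.
Nonsynonymous differences: 2.

2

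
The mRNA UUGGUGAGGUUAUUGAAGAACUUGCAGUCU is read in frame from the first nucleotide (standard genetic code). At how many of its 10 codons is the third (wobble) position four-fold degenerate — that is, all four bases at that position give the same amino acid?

2

Codon 1 UUG (Leu): third position 2-fold.
Codon 2 GUG (Val): third position 4-fold.
Codon 3 AGG (Arg): third position 2-fold.
Codon 4 UUA (Leu): third position 2-fold.
Codon 5 UUG (Leu): third position 2-fold.
Codon 6 AAG (Lys): third position 2-fold.
Codon 7 AAC (Asn): third position 2-fold.
Codon 8 UUG (Leu): third position 2-fold.
Codon 9 CAG (Gln): third position 2-fold.
Codon 10 UCU (Ser): third position 4-fold.
Four-fold degenerate third positions: 2.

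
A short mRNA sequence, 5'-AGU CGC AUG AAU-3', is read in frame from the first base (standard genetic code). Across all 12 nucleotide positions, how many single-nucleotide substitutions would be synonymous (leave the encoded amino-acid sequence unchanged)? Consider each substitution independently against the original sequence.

Codon 1 (AGU, Ser): 1 synonymous substitution.
Codon 2 (CGC, Arg): 3 synonymous substitutions.
Codon 3 (AUG, Met): 0 synonymous substitutions.
Codon 4 (AAU, Asn): 1 synonymous substitution.
Total: 1 + 3 + 0 + 1 = 5.

5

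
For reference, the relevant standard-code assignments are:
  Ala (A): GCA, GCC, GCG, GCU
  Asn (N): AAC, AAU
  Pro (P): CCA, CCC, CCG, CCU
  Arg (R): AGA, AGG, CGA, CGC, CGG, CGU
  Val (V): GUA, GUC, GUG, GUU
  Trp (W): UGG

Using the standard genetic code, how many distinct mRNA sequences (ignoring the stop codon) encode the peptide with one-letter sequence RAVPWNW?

Arg: 6 codons.
Ala: 4 codons.
Val: 4 codons.
Pro: 4 codons.
Trp: 1 codon.
Asn: 2 codons.
Trp: 1 codon.
6 × 4 × 4 × 4 × 1 × 2 × 1 = 768.

768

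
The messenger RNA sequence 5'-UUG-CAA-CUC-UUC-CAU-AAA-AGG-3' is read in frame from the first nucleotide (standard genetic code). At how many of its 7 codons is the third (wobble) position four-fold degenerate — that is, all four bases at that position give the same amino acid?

Codon 1 UUG (Leu): third position 2-fold.
Codon 2 CAA (Gln): third position 2-fold.
Codon 3 CUC (Leu): third position 4-fold.
Codon 4 UUC (Phe): third position 2-fold.
Codon 5 CAU (His): third position 2-fold.
Codon 6 AAA (Lys): third position 2-fold.
Codon 7 AGG (Arg): third position 2-fold.
Four-fold degenerate third positions: 1.

1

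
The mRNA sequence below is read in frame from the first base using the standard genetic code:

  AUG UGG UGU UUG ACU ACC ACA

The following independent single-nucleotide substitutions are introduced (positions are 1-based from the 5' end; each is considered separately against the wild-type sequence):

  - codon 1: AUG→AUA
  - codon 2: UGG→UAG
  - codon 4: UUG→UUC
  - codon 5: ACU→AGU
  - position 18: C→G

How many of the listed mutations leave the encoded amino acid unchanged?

Codon 1: AUG (Met) → AUA (Ile) — missense.
Codon 2: UGG (Trp) → UAG (Stop) — nonsense.
Codon 4: UUG (Leu) → UUC (Phe) — missense.
Codon 5: ACU (Thr) → AGU (Ser) — missense.
Codon 6: ACC (Thr) → ACG (Thr) — synonymous.
Synonymous: 1 of 5.

1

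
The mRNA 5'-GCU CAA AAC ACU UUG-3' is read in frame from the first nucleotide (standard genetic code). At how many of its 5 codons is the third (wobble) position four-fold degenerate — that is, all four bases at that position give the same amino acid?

Codon 1 GCU (Ala): third position 4-fold.
Codon 2 CAA (Gln): third position 2-fold.
Codon 3 AAC (Asn): third position 2-fold.
Codon 4 ACU (Thr): third position 4-fold.
Codon 5 UUG (Leu): third position 2-fold.
Four-fold degenerate third positions: 2.

2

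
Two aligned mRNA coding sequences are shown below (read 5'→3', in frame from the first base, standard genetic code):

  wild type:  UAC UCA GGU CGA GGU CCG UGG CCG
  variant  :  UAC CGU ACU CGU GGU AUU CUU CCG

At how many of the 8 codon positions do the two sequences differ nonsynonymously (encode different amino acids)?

4

Codon 1: UAC Tyr / UAC Tyr — identical.
Codon 2: UCA Ser / CGU Arg — nonsynonymous.
Codon 3: GGU Gly / ACU Thr — nonsynonymous.
Codon 4: CGA Arg / CGU Arg — synonymous.
Codon 5: GGU Gly / GGU Gly — identical.
Codon 6: CCG Pro / AUU Ile — nonsynonymous.
Codon 7: UGG Trp / CUU Leu — nonsynonymous.
Codon 8: CCG Pro / CCG Pro — identical.
Nonsynonymous differences: 4.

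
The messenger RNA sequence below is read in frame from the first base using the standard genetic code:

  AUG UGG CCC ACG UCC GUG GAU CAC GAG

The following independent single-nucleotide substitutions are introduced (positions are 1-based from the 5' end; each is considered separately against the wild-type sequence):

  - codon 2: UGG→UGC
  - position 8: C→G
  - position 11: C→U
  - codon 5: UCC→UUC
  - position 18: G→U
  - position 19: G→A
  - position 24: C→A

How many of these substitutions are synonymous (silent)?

1

Codon 2: UGG (Trp) → UGC (Cys) — missense.
Codon 3: CCC (Pro) → CGC (Arg) — missense.
Codon 4: ACG (Thr) → AUG (Met) — missense.
Codon 5: UCC (Ser) → UUC (Phe) — missense.
Codon 6: GUG (Val) → GUU (Val) — synonymous.
Codon 7: GAU (Asp) → AAU (Asn) — missense.
Codon 8: CAC (His) → CAA (Gln) — missense.
Synonymous: 1 of 7.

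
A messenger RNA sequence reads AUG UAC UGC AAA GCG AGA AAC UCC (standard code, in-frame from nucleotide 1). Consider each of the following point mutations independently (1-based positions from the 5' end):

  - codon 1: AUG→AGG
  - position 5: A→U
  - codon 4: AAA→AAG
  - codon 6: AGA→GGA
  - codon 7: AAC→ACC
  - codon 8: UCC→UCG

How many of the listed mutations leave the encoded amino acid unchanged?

2

Codon 1: AUG (Met) → AGG (Arg) — missense.
Codon 2: UAC (Tyr) → UUC (Phe) — missense.
Codon 4: AAA (Lys) → AAG (Lys) — synonymous.
Codon 6: AGA (Arg) → GGA (Gly) — missense.
Codon 7: AAC (Asn) → ACC (Thr) — missense.
Codon 8: UCC (Ser) → UCG (Ser) — synonymous.
Synonymous: 2 of 6.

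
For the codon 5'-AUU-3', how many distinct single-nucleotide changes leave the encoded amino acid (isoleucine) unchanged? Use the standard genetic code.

2

Position 1: none → 0 synonymous.
Position 2: none → 0 synonymous.
Position 3: AUC, AUA → 2 synonymous.
Total: 0 + 0 + 2 = 2.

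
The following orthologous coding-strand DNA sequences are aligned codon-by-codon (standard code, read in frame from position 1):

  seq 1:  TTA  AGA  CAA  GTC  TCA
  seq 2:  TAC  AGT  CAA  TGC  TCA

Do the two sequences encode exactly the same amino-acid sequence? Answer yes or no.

no

Codon 1: TTA Leu / TAC Tyr — nonsynonymous.
Codon 2: AGA Arg / AGT Ser — nonsynonymous.
Codon 3: CAA Gln / CAA Gln — identical.
Codon 4: GTC Val / TGC Cys — nonsynonymous.
Codon 5: TCA Ser / TCA Ser — identical.
Nonsynonymous differences: 3 → different protein.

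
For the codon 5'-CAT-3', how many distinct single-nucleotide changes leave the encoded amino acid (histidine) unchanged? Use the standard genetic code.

1

Position 1: none → 0 synonymous.
Position 2: none → 0 synonymous.
Position 3: CAC → 1 synonymous.
Total: 0 + 0 + 1 = 1.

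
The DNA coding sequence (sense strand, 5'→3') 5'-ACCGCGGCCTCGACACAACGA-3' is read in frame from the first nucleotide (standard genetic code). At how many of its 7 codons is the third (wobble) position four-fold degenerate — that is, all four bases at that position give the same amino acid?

6

Codon 1 ACC (Thr): third position 4-fold.
Codon 2 GCG (Ala): third position 4-fold.
Codon 3 GCC (Ala): third position 4-fold.
Codon 4 TCG (Ser): third position 4-fold.
Codon 5 ACA (Thr): third position 4-fold.
Codon 6 CAA (Gln): third position 2-fold.
Codon 7 CGA (Arg): third position 4-fold.
Four-fold degenerate third positions: 6.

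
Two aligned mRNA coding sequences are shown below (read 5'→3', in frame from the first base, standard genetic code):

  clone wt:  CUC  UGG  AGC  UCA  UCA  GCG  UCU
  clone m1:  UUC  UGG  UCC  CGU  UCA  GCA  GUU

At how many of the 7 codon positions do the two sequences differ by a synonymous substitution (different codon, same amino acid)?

Codon 1: CUC Leu / UUC Phe — nonsynonymous.
Codon 2: UGG Trp / UGG Trp — identical.
Codon 3: AGC Ser / UCC Ser — synonymous.
Codon 4: UCA Ser / CGU Arg — nonsynonymous.
Codon 5: UCA Ser / UCA Ser — identical.
Codon 6: GCG Ala / GCA Ala — synonymous.
Codon 7: UCU Ser / GUU Val — nonsynonymous.
Synonymous differences: 2.

2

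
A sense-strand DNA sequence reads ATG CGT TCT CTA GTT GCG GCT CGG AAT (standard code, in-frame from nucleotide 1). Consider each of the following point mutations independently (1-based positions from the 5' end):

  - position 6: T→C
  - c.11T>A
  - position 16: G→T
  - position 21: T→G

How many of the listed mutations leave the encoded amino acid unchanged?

Codon 2: CGT (Arg) → CGC (Arg) — synonymous.
Codon 4: CTA (Leu) → CAA (Gln) — missense.
Codon 6: GCG (Ala) → TCG (Ser) — missense.
Codon 7: GCT (Ala) → GCG (Ala) — synonymous.
Synonymous: 2 of 4.

2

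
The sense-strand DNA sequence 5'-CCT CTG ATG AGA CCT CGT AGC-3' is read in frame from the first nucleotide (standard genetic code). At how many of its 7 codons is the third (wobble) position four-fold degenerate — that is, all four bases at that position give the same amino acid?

4

Codon 1 CCT (Pro): third position 4-fold.
Codon 2 CTG (Leu): third position 4-fold.
Codon 3 ATG (Met): third position 1-fold.
Codon 4 AGA (Arg): third position 2-fold.
Codon 5 CCT (Pro): third position 4-fold.
Codon 6 CGT (Arg): third position 4-fold.
Codon 7 AGC (Ser): third position 2-fold.
Four-fold degenerate third positions: 4.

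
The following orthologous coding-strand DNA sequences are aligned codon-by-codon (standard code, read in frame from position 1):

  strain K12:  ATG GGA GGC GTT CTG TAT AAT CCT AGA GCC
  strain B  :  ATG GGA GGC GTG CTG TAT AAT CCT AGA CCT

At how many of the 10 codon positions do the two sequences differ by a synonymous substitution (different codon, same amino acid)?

Codon 1: ATG Met / ATG Met — identical.
Codon 2: GGA Gly / GGA Gly — identical.
Codon 3: GGC Gly / GGC Gly — identical.
Codon 4: GTT Val / GTG Val — synonymous.
Codon 5: CTG Leu / CTG Leu — identical.
Codon 6: TAT Tyr / TAT Tyr — identical.
Codon 7: AAT Asn / AAT Asn — identical.
Codon 8: CCT Pro / CCT Pro — identical.
Codon 9: AGA Arg / AGA Arg — identical.
Codon 10: GCC Ala / CCT Pro — nonsynonymous.
Synonymous differences: 1.

1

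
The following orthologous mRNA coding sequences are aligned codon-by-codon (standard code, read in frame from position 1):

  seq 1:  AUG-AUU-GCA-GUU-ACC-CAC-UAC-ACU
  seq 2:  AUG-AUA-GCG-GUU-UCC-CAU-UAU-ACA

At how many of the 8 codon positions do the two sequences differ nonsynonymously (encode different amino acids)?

1

Codon 1: AUG Met / AUG Met — identical.
Codon 2: AUU Ile / AUA Ile — synonymous.
Codon 3: GCA Ala / GCG Ala — synonymous.
Codon 4: GUU Val / GUU Val — identical.
Codon 5: ACC Thr / UCC Ser — nonsynonymous.
Codon 6: CAC His / CAU His — synonymous.
Codon 7: UAC Tyr / UAU Tyr — synonymous.
Codon 8: ACU Thr / ACA Thr — synonymous.
Nonsynonymous differences: 1.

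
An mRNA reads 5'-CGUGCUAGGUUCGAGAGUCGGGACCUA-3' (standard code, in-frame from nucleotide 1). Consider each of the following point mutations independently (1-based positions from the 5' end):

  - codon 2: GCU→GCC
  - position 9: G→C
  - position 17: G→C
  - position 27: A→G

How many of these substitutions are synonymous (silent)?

Codon 2: GCU (Ala) → GCC (Ala) — synonymous.
Codon 3: AGG (Arg) → AGC (Ser) — missense.
Codon 6: AGU (Ser) → ACU (Thr) — missense.
Codon 9: CUA (Leu) → CUG (Leu) — synonymous.
Synonymous: 2 of 4.

2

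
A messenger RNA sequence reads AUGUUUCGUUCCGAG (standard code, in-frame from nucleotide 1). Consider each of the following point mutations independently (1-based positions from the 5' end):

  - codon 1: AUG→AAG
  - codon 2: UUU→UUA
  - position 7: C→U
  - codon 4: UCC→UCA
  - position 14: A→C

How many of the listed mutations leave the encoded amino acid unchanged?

Codon 1: AUG (Met) → AAG (Lys) — missense.
Codon 2: UUU (Phe) → UUA (Leu) — missense.
Codon 3: CGU (Arg) → UGU (Cys) — missense.
Codon 4: UCC (Ser) → UCA (Ser) — synonymous.
Codon 5: GAG (Glu) → GCG (Ala) — missense.
Synonymous: 1 of 5.

1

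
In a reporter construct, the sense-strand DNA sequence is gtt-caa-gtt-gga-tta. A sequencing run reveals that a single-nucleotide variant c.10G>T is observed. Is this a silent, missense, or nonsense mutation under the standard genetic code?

nonsense

Position 10 falls in codon 4: GGA → Gly.
After the substitution the codon is TGA → Stop.
The new codon is a stop codon, so this is a nonsense mutation.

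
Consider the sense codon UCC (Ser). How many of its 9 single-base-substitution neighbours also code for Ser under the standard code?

Position 1: none → 0 synonymous.
Position 2: none → 0 synonymous.
Position 3: UCU, UCA, UCG → 3 synonymous.
Total: 0 + 0 + 3 = 3.

3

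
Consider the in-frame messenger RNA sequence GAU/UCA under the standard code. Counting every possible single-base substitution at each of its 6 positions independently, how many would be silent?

4

Codon 1 (GAU, Asp): 1 synonymous substitution.
Codon 2 (UCA, Ser): 3 synonymous substitutions.
Total: 1 + 3 = 4.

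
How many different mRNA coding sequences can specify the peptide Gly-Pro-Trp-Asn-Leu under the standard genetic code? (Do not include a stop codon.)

192

Gly: 4 codons.
Pro: 4 codons.
Trp: 1 codon.
Asn: 2 codons.
Leu: 6 codons.
4 × 4 × 1 × 2 × 6 = 192.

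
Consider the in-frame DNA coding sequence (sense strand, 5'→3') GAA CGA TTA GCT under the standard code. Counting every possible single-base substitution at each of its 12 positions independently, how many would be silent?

Codon 1 (GAA, Glu): 1 synonymous substitution.
Codon 2 (CGA, Arg): 4 synonymous substitutions.
Codon 3 (TTA, Leu): 2 synonymous substitutions.
Codon 4 (GCT, Ala): 3 synonymous substitutions.
Total: 1 + 4 + 2 + 3 = 10.

10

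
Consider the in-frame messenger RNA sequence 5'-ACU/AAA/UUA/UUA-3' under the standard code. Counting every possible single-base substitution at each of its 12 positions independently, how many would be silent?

8

Codon 1 (ACU, Thr): 3 synonymous substitutions.
Codon 2 (AAA, Lys): 1 synonymous substitution.
Codon 3 (UUA, Leu): 2 synonymous substitutions.
Codon 4 (UUA, Leu): 2 synonymous substitutions.
Total: 3 + 1 + 2 + 2 = 8.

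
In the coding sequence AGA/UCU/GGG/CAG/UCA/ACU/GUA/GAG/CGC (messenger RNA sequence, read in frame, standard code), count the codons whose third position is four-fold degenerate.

6

Codon 1 AGA (Arg): third position 2-fold.
Codon 2 UCU (Ser): third position 4-fold.
Codon 3 GGG (Gly): third position 4-fold.
Codon 4 CAG (Gln): third position 2-fold.
Codon 5 UCA (Ser): third position 4-fold.
Codon 6 ACU (Thr): third position 4-fold.
Codon 7 GUA (Val): third position 4-fold.
Codon 8 GAG (Glu): third position 2-fold.
Codon 9 CGC (Arg): third position 4-fold.
Four-fold degenerate third positions: 6.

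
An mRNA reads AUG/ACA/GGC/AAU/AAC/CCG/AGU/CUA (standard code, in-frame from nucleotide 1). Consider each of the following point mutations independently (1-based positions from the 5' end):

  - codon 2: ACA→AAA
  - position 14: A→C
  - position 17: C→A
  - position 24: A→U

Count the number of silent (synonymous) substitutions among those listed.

1

Codon 2: ACA (Thr) → AAA (Lys) — missense.
Codon 5: AAC (Asn) → ACC (Thr) — missense.
Codon 6: CCG (Pro) → CAG (Gln) — missense.
Codon 8: CUA (Leu) → CUU (Leu) — synonymous.
Synonymous: 1 of 4.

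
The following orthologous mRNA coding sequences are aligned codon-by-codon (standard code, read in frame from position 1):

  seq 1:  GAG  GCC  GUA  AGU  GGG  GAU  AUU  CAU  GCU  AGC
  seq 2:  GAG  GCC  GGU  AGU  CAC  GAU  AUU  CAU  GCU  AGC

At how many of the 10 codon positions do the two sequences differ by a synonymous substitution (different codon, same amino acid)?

0

Codon 1: GAG Glu / GAG Glu — identical.
Codon 2: GCC Ala / GCC Ala — identical.
Codon 3: GUA Val / GGU Gly — nonsynonymous.
Codon 4: AGU Ser / AGU Ser — identical.
Codon 5: GGG Gly / CAC His — nonsynonymous.
Codon 6: GAU Asp / GAU Asp — identical.
Codon 7: AUU Ile / AUU Ile — identical.
Codon 8: CAU His / CAU His — identical.
Codon 9: GCU Ala / GCU Ala — identical.
Codon 10: AGC Ser / AGC Ser — identical.
Synonymous differences: 0.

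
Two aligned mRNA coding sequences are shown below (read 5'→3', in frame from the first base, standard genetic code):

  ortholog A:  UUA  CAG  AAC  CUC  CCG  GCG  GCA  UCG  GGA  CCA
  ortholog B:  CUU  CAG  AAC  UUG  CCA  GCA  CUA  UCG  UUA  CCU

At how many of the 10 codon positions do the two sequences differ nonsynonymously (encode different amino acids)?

2

Codon 1: UUA Leu / CUU Leu — synonymous.
Codon 2: CAG Gln / CAG Gln — identical.
Codon 3: AAC Asn / AAC Asn — identical.
Codon 4: CUC Leu / UUG Leu — synonymous.
Codon 5: CCG Pro / CCA Pro — synonymous.
Codon 6: GCG Ala / GCA Ala — synonymous.
Codon 7: GCA Ala / CUA Leu — nonsynonymous.
Codon 8: UCG Ser / UCG Ser — identical.
Codon 9: GGA Gly / UUA Leu — nonsynonymous.
Codon 10: CCA Pro / CCU Pro — synonymous.
Nonsynonymous differences: 2.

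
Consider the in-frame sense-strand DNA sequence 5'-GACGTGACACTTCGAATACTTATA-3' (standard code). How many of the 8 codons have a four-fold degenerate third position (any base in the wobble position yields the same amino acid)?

5

Codon 1 GAC (Asp): third position 2-fold.
Codon 2 GTG (Val): third position 4-fold.
Codon 3 ACA (Thr): third position 4-fold.
Codon 4 CTT (Leu): third position 4-fold.
Codon 5 CGA (Arg): third position 4-fold.
Codon 6 ATA (Ile): third position 3-fold.
Codon 7 CTT (Leu): third position 4-fold.
Codon 8 ATA (Ile): third position 3-fold.
Four-fold degenerate third positions: 5.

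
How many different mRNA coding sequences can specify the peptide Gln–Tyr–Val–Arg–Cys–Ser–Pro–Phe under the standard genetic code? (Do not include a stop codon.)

9216

Gln: 2 codons.
Tyr: 2 codons.
Val: 4 codons.
Arg: 6 codons.
Cys: 2 codons.
Ser: 6 codons.
Pro: 4 codons.
Phe: 2 codons.
2 × 2 × 4 × 6 × 2 × 6 × 4 × 2 = 9216.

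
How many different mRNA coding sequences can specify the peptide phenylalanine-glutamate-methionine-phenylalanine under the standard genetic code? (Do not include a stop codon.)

Phe: 2 codons.
Glu: 2 codons.
Met: 1 codon.
Phe: 2 codons.
2 × 2 × 1 × 2 = 8.

8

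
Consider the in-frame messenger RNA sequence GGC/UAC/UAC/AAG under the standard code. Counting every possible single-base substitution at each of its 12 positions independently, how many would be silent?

Codon 1 (GGC, Gly): 3 synonymous substitutions.
Codon 2 (UAC, Tyr): 1 synonymous substitution.
Codon 3 (UAC, Tyr): 1 synonymous substitution.
Codon 4 (AAG, Lys): 1 synonymous substitution.
Total: 3 + 1 + 1 + 1 = 6.

6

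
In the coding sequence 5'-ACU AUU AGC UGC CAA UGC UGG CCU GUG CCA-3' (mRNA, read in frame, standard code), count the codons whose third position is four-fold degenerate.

Codon 1 ACU (Thr): third position 4-fold.
Codon 2 AUU (Ile): third position 3-fold.
Codon 3 AGC (Ser): third position 2-fold.
Codon 4 UGC (Cys): third position 2-fold.
Codon 5 CAA (Gln): third position 2-fold.
Codon 6 UGC (Cys): third position 2-fold.
Codon 7 UGG (Trp): third position 1-fold.
Codon 8 CCU (Pro): third position 4-fold.
Codon 9 GUG (Val): third position 4-fold.
Codon 10 CCA (Pro): third position 4-fold.
Four-fold degenerate third positions: 4.

4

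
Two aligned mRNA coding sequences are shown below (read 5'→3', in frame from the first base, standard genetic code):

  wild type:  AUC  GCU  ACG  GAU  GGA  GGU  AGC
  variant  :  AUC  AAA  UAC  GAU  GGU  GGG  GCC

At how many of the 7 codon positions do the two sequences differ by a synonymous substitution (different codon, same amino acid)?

Codon 1: AUC Ile / AUC Ile — identical.
Codon 2: GCU Ala / AAA Lys — nonsynonymous.
Codon 3: ACG Thr / UAC Tyr — nonsynonymous.
Codon 4: GAU Asp / GAU Asp — identical.
Codon 5: GGA Gly / GGU Gly — synonymous.
Codon 6: GGU Gly / GGG Gly — synonymous.
Codon 7: AGC Ser / GCC Ala — nonsynonymous.
Synonymous differences: 2.

2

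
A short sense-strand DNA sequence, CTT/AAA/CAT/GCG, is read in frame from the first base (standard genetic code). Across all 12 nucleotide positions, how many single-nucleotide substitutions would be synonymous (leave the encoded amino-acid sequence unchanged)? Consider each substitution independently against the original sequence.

8

Codon 1 (CTT, Leu): 3 synonymous substitutions.
Codon 2 (AAA, Lys): 1 synonymous substitution.
Codon 3 (CAT, His): 1 synonymous substitution.
Codon 4 (GCG, Ala): 3 synonymous substitutions.
Total: 3 + 1 + 1 + 3 = 8.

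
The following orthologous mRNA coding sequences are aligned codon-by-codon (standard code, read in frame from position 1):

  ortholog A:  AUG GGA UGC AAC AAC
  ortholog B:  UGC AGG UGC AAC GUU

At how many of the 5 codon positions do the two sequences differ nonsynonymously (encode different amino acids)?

Codon 1: AUG Met / UGC Cys — nonsynonymous.
Codon 2: GGA Gly / AGG Arg — nonsynonymous.
Codon 3: UGC Cys / UGC Cys — identical.
Codon 4: AAC Asn / AAC Asn — identical.
Codon 5: AAC Asn / GUU Val — nonsynonymous.
Nonsynonymous differences: 3.

3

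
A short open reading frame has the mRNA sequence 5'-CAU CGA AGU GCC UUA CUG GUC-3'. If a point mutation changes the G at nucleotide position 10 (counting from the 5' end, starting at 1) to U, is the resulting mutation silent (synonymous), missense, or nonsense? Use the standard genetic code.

missense

Position 10 falls in codon 4: GCC → Ala.
After the substitution the codon is UCC → Ser.
Ala ≠ Ser, so this is a missense mutation.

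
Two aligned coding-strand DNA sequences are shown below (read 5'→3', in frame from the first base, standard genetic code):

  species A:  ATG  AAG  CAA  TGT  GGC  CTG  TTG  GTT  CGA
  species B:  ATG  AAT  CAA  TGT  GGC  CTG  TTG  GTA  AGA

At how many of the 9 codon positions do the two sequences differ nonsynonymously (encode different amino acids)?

Codon 1: ATG Met / ATG Met — identical.
Codon 2: AAG Lys / AAT Asn — nonsynonymous.
Codon 3: CAA Gln / CAA Gln — identical.
Codon 4: TGT Cys / TGT Cys — identical.
Codon 5: GGC Gly / GGC Gly — identical.
Codon 6: CTG Leu / CTG Leu — identical.
Codon 7: TTG Leu / TTG Leu — identical.
Codon 8: GTT Val / GTA Val — synonymous.
Codon 9: CGA Arg / AGA Arg — synonymous.
Nonsynonymous differences: 1.

1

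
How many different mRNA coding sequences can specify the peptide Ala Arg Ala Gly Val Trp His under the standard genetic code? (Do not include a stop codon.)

3072

Ala: 4 codons.
Arg: 6 codons.
Ala: 4 codons.
Gly: 4 codons.
Val: 4 codons.
Trp: 1 codon.
His: 2 codons.
4 × 6 × 4 × 4 × 4 × 1 × 2 = 3072.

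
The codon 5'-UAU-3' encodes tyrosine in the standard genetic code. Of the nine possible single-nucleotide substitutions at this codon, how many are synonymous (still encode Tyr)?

Position 1: none → 0 synonymous.
Position 2: none → 0 synonymous.
Position 3: UAC → 1 synonymous.
Total: 0 + 0 + 1 = 1.

1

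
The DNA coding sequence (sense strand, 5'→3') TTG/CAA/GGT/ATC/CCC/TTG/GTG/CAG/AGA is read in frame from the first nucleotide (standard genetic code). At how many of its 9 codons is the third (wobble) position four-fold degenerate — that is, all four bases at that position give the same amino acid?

3

Codon 1 TTG (Leu): third position 2-fold.
Codon 2 CAA (Gln): third position 2-fold.
Codon 3 GGT (Gly): third position 4-fold.
Codon 4 ATC (Ile): third position 3-fold.
Codon 5 CCC (Pro): third position 4-fold.
Codon 6 TTG (Leu): third position 2-fold.
Codon 7 GTG (Val): third position 4-fold.
Codon 8 CAG (Gln): third position 2-fold.
Codon 9 AGA (Arg): third position 2-fold.
Four-fold degenerate third positions: 3.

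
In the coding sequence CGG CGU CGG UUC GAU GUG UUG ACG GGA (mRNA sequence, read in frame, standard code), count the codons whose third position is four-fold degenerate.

Codon 1 CGG (Arg): third position 4-fold.
Codon 2 CGU (Arg): third position 4-fold.
Codon 3 CGG (Arg): third position 4-fold.
Codon 4 UUC (Phe): third position 2-fold.
Codon 5 GAU (Asp): third position 2-fold.
Codon 6 GUG (Val): third position 4-fold.
Codon 7 UUG (Leu): third position 2-fold.
Codon 8 ACG (Thr): third position 4-fold.
Codon 9 GGA (Gly): third position 4-fold.
Four-fold degenerate third positions: 6.

6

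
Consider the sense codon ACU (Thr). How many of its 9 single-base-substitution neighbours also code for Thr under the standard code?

Position 1: none → 0 synonymous.
Position 2: none → 0 synonymous.
Position 3: ACC, ACA, ACG → 3 synonymous.
Total: 0 + 0 + 3 = 3.

3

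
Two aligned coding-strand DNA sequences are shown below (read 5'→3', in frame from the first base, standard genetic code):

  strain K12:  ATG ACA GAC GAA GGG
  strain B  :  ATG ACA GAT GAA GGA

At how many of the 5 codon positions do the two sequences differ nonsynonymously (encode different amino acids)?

0

Codon 1: ATG Met / ATG Met — identical.
Codon 2: ACA Thr / ACA Thr — identical.
Codon 3: GAC Asp / GAT Asp — synonymous.
Codon 4: GAA Glu / GAA Glu — identical.
Codon 5: GGG Gly / GGA Gly — synonymous.
Nonsynonymous differences: 0.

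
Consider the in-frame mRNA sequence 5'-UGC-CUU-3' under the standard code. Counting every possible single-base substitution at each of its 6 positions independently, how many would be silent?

4

Codon 1 (UGC, Cys): 1 synonymous substitution.
Codon 2 (CUU, Leu): 3 synonymous substitutions.
Total: 1 + 3 = 4.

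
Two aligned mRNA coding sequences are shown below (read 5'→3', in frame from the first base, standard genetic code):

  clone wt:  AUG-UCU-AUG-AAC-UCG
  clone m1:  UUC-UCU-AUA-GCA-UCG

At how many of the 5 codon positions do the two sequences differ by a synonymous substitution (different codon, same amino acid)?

Codon 1: AUG Met / UUC Phe — nonsynonymous.
Codon 2: UCU Ser / UCU Ser — identical.
Codon 3: AUG Met / AUA Ile — nonsynonymous.
Codon 4: AAC Asn / GCA Ala — nonsynonymous.
Codon 5: UCG Ser / UCG Ser — identical.
Synonymous differences: 0.

0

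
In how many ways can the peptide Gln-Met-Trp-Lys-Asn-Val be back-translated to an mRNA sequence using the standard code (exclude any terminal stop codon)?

Gln: 2 codons.
Met: 1 codon.
Trp: 1 codon.
Lys: 2 codons.
Asn: 2 codons.
Val: 4 codons.
2 × 1 × 1 × 2 × 2 × 4 = 32.

32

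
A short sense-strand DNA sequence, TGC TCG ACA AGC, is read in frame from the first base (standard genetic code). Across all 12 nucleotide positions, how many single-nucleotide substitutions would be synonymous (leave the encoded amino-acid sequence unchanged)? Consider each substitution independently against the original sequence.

Codon 1 (TGC, Cys): 1 synonymous substitution.
Codon 2 (TCG, Ser): 3 synonymous substitutions.
Codon 3 (ACA, Thr): 3 synonymous substitutions.
Codon 4 (AGC, Ser): 1 synonymous substitution.
Total: 1 + 3 + 3 + 1 = 8.

8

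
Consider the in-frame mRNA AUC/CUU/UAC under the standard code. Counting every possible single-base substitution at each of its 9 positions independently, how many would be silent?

Codon 1 (AUC, Ile): 2 synonymous substitutions.
Codon 2 (CUU, Leu): 3 synonymous substitutions.
Codon 3 (UAC, Tyr): 1 synonymous substitution.
Total: 2 + 3 + 1 = 6.

6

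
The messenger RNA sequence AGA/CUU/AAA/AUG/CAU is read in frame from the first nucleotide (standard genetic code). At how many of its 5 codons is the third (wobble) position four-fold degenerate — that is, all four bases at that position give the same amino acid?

Codon 1 AGA (Arg): third position 2-fold.
Codon 2 CUU (Leu): third position 4-fold.
Codon 3 AAA (Lys): third position 2-fold.
Codon 4 AUG (Met): third position 1-fold.
Codon 5 CAU (His): third position 2-fold.
Four-fold degenerate third positions: 1.

1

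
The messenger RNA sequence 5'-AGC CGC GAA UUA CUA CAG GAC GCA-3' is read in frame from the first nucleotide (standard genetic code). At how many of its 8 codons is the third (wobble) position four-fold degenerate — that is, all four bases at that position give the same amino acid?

Codon 1 AGC (Ser): third position 2-fold.
Codon 2 CGC (Arg): third position 4-fold.
Codon 3 GAA (Glu): third position 2-fold.
Codon 4 UUA (Leu): third position 2-fold.
Codon 5 CUA (Leu): third position 4-fold.
Codon 6 CAG (Gln): third position 2-fold.
Codon 7 GAC (Asp): third position 2-fold.
Codon 8 GCA (Ala): third position 4-fold.
Four-fold degenerate third positions: 3.

3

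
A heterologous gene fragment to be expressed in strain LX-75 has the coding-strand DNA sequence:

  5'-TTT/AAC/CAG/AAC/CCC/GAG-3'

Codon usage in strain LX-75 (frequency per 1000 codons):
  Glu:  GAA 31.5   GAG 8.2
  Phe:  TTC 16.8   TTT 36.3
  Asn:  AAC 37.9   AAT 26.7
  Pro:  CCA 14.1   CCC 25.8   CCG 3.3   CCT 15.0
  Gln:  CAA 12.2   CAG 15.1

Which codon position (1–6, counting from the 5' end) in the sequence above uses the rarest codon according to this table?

Codon 1 TTT (Phe): 36.3 per 1000.
Codon 2 AAC (Asn): 37.9 per 1000.
Codon 3 CAG (Gln): 15.1 per 1000.
Codon 4 AAC (Asn): 37.9 per 1000.
Codon 5 CCC (Pro): 25.8 per 1000.
Codon 6 GAG (Glu): 8.2 per 1000.
Lowest frequency is 8.2 at codon 6.

6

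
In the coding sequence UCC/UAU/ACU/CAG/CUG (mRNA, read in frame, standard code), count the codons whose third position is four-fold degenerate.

3

Codon 1 UCC (Ser): third position 4-fold.
Codon 2 UAU (Tyr): third position 2-fold.
Codon 3 ACU (Thr): third position 4-fold.
Codon 4 CAG (Gln): third position 2-fold.
Codon 5 CUG (Leu): third position 4-fold.
Four-fold degenerate third positions: 3.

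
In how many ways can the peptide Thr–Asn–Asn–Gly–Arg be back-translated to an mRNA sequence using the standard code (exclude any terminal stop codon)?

384

Thr: 4 codons.
Asn: 2 codons.
Asn: 2 codons.
Gly: 4 codons.
Arg: 6 codons.
4 × 2 × 2 × 4 × 6 = 384.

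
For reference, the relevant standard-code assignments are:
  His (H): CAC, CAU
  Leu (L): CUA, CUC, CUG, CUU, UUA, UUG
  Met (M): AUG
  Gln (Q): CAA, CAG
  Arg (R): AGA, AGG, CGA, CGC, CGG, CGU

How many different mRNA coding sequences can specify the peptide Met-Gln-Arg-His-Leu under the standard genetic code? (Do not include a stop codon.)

144

Met: 1 codon.
Gln: 2 codons.
Arg: 6 codons.
His: 2 codons.
Leu: 6 codons.
1 × 2 × 6 × 2 × 6 = 144.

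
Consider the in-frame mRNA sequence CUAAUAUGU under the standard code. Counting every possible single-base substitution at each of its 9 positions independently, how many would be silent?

Codon 1 (CUA, Leu): 4 synonymous substitutions.
Codon 2 (AUA, Ile): 2 synonymous substitutions.
Codon 3 (UGU, Cys): 1 synonymous substitution.
Total: 4 + 2 + 1 = 7.

7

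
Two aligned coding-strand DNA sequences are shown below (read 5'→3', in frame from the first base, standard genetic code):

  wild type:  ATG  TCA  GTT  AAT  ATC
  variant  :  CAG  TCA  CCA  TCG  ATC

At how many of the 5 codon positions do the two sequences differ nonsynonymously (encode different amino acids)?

Codon 1: ATG Met / CAG Gln — nonsynonymous.
Codon 2: TCA Ser / TCA Ser — identical.
Codon 3: GTT Val / CCA Pro — nonsynonymous.
Codon 4: AAT Asn / TCG Ser — nonsynonymous.
Codon 5: ATC Ile / ATC Ile — identical.
Nonsynonymous differences: 3.

3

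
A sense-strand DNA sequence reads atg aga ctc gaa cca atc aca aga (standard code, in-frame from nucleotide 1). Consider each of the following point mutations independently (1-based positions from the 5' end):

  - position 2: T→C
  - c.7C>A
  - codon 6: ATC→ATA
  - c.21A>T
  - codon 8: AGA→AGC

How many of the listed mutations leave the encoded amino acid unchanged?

2

Codon 1: ATG (Met) → ACG (Thr) — missense.
Codon 3: CTC (Leu) → ATC (Ile) — missense.
Codon 6: ATC (Ile) → ATA (Ile) — synonymous.
Codon 7: ACA (Thr) → ACT (Thr) — synonymous.
Codon 8: AGA (Arg) → AGC (Ser) — missense.
Synonymous: 2 of 5.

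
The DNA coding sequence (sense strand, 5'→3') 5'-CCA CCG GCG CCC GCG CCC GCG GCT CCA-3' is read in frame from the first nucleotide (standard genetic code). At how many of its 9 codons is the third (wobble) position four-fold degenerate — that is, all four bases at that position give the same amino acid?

Codon 1 CCA (Pro): third position 4-fold.
Codon 2 CCG (Pro): third position 4-fold.
Codon 3 GCG (Ala): third position 4-fold.
Codon 4 CCC (Pro): third position 4-fold.
Codon 5 GCG (Ala): third position 4-fold.
Codon 6 CCC (Pro): third position 4-fold.
Codon 7 GCG (Ala): third position 4-fold.
Codon 8 GCT (Ala): third position 4-fold.
Codon 9 CCA (Pro): third position 4-fold.
Four-fold degenerate third positions: 9.

9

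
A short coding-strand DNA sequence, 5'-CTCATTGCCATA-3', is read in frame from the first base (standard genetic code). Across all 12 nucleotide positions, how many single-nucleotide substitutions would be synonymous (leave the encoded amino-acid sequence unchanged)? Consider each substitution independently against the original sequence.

Codon 1 (CTC, Leu): 3 synonymous substitutions.
Codon 2 (ATT, Ile): 2 synonymous substitutions.
Codon 3 (GCC, Ala): 3 synonymous substitutions.
Codon 4 (ATA, Ile): 2 synonymous substitutions.
Total: 3 + 2 + 3 + 2 = 10.

10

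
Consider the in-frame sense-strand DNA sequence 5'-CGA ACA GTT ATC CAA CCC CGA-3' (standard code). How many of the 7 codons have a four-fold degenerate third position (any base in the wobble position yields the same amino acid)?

5

Codon 1 CGA (Arg): third position 4-fold.
Codon 2 ACA (Thr): third position 4-fold.
Codon 3 GTT (Val): third position 4-fold.
Codon 4 ATC (Ile): third position 3-fold.
Codon 5 CAA (Gln): third position 2-fold.
Codon 6 CCC (Pro): third position 4-fold.
Codon 7 CGA (Arg): third position 4-fold.
Four-fold degenerate third positions: 5.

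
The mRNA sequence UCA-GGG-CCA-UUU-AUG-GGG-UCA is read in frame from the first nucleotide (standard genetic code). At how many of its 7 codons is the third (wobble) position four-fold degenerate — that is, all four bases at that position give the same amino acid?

5

Codon 1 UCA (Ser): third position 4-fold.
Codon 2 GGG (Gly): third position 4-fold.
Codon 3 CCA (Pro): third position 4-fold.
Codon 4 UUU (Phe): third position 2-fold.
Codon 5 AUG (Met): third position 1-fold.
Codon 6 GGG (Gly): third position 4-fold.
Codon 7 UCA (Ser): third position 4-fold.
Four-fold degenerate third positions: 5.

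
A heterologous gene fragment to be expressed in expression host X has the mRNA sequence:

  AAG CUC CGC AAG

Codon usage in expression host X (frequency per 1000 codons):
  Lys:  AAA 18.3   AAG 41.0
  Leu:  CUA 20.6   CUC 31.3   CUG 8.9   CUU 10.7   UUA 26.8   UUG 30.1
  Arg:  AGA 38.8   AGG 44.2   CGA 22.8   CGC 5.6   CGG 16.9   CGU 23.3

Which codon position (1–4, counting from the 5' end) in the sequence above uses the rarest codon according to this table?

Codon 1 AAG (Lys): 41.0 per 1000.
Codon 2 CUC (Leu): 31.3 per 1000.
Codon 3 CGC (Arg): 5.6 per 1000.
Codon 4 AAG (Lys): 41.0 per 1000.
Lowest frequency is 5.6 at codon 3.

3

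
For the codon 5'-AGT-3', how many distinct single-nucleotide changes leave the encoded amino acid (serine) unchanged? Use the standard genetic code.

Position 1: none → 0 synonymous.
Position 2: none → 0 synonymous.
Position 3: AGC → 1 synonymous.
Total: 0 + 0 + 1 = 1.

1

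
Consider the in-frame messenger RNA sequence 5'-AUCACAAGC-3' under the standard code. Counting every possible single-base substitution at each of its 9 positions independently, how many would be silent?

6

Codon 1 (AUC, Ile): 2 synonymous substitutions.
Codon 2 (ACA, Thr): 3 synonymous substitutions.
Codon 3 (AGC, Ser): 1 synonymous substitution.
Total: 2 + 3 + 1 = 6.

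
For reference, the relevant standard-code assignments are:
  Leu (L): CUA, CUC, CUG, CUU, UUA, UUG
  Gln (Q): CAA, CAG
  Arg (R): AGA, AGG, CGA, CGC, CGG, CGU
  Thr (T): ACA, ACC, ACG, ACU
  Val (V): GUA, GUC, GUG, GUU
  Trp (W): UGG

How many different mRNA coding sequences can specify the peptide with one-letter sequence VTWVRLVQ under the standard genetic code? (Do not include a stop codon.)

Val: 4 codons.
Thr: 4 codons.
Trp: 1 codon.
Val: 4 codons.
Arg: 6 codons.
Leu: 6 codons.
Val: 4 codons.
Gln: 2 codons.
4 × 4 × 1 × 4 × 6 × 6 × 4 × 2 = 18432.

18432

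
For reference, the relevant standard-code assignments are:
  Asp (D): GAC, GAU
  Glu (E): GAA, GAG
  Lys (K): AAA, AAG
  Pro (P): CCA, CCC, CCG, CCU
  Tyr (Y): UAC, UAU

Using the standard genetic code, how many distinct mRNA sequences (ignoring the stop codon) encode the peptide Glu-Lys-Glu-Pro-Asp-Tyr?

Glu: 2 codons.
Lys: 2 codons.
Glu: 2 codons.
Pro: 4 codons.
Asp: 2 codons.
Tyr: 2 codons.
2 × 2 × 2 × 4 × 2 × 2 = 128.

128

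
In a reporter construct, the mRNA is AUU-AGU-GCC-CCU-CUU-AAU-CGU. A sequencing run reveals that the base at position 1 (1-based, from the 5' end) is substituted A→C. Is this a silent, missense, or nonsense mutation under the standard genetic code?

Position 1 falls in codon 1: AUU → Ile.
After the substitution the codon is CUU → Leu.
Ile ≠ Leu, so this is a missense mutation.

missense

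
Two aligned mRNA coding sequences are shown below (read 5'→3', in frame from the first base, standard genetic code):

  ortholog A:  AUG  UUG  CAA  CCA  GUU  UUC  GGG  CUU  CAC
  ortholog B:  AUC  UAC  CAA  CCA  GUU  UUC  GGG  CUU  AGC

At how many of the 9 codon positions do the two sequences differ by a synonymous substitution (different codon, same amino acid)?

Codon 1: AUG Met / AUC Ile — nonsynonymous.
Codon 2: UUG Leu / UAC Tyr — nonsynonymous.
Codon 3: CAA Gln / CAA Gln — identical.
Codon 4: CCA Pro / CCA Pro — identical.
Codon 5: GUU Val / GUU Val — identical.
Codon 6: UUC Phe / UUC Phe — identical.
Codon 7: GGG Gly / GGG Gly — identical.
Codon 8: CUU Leu / CUU Leu — identical.
Codon 9: CAC His / AGC Ser — nonsynonymous.
Synonymous differences: 0.

0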